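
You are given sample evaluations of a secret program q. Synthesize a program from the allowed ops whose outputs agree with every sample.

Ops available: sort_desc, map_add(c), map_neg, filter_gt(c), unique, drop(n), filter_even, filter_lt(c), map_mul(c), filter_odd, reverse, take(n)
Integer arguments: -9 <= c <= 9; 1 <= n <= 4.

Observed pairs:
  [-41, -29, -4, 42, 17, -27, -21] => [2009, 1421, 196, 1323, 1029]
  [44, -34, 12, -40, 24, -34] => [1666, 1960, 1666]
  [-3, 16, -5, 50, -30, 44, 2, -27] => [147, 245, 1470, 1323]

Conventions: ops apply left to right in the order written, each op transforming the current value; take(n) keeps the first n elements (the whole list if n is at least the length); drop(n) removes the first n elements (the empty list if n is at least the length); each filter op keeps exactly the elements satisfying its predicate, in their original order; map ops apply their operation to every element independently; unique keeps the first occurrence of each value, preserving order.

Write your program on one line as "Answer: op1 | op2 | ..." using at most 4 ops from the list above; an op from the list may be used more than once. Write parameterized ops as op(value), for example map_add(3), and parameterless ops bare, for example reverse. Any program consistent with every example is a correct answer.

map_mul(-7) | map_neg | filter_lt(-2) | map_mul(-7)

Check, running the answer program on each example:
  [-41, -29, -4, 42, 17, -27, -21] -> [287, 203, 28, -294, -119, 189, 147] -> [-287, -203, -28, 294, 119, -189, -147] -> [-287, -203, -28, -189, -147] -> [2009, 1421, 196, 1323, 1029]
  [44, -34, 12, -40, 24, -34] -> [-308, 238, -84, 280, -168, 238] -> [308, -238, 84, -280, 168, -238] -> [-238, -280, -238] -> [1666, 1960, 1666]
  [-3, 16, -5, 50, -30, 44, 2, -27] -> [21, -112, 35, -350, 210, -308, -14, 189] -> [-21, 112, -35, 350, -210, 308, 14, -189] -> [-21, -35, -210, -189] -> [147, 245, 1470, 1323]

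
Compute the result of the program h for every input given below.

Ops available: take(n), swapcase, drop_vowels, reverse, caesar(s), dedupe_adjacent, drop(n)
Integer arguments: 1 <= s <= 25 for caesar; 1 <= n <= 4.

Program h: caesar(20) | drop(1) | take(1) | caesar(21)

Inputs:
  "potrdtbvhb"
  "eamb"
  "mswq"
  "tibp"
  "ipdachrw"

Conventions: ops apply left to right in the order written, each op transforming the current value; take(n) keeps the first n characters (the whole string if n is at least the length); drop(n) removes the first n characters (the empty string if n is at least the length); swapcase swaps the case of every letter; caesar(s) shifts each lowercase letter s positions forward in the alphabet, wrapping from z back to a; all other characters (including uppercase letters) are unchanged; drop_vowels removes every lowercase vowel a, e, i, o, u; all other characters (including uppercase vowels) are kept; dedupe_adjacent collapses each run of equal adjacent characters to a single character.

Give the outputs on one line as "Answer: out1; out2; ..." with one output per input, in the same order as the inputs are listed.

Execution, op by op:
  "potrdtbvhb" -> "jinlxnvpbv" -> "inlxnvpbv" -> "i" -> "d"
  "eamb" -> "yugv" -> "ugv" -> "u" -> "p"
  "mswq" -> "gmqk" -> "mqk" -> "m" -> "h"
  "tibp" -> "ncvj" -> "cvj" -> "c" -> "x"
  "ipdachrw" -> "cjxuwblq" -> "jxuwblq" -> "j" -> "e"

"d"; "p"; "h"; "x"; "e"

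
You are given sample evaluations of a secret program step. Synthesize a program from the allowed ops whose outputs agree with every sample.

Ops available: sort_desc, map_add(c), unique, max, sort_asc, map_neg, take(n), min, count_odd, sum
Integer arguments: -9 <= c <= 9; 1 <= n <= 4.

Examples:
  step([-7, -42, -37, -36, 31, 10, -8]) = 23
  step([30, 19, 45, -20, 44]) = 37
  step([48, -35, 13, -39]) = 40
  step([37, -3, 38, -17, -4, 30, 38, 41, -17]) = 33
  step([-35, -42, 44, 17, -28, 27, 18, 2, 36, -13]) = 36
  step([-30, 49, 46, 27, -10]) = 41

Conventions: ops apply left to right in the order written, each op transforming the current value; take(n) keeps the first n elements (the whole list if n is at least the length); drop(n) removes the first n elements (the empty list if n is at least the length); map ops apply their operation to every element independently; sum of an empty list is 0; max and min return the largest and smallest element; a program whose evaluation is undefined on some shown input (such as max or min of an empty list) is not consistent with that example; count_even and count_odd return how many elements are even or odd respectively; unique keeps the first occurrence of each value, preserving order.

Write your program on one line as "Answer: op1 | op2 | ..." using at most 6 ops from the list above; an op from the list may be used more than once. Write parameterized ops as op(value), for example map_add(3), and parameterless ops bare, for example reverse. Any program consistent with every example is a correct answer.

unique | sort_desc | map_add(-8) | sort_asc | max

Check, running the answer program on each example:
  [-7, -42, -37, -36, 31, 10, -8] -> [-7, -42, -37, -36, 31, 10, -8] -> [31, 10, -7, -8, -36, -37, -42] -> [23, 2, -15, -16, -44, -45, -50] -> [-50, -45, -44, -16, -15, 2, 23] -> 23
  [30, 19, 45, -20, 44] -> [30, 19, 45, -20, 44] -> [45, 44, 30, 19, -20] -> [37, 36, 22, 11, -28] -> [-28, 11, 22, 36, 37] -> 37
  [48, -35, 13, -39] -> [48, -35, 13, -39] -> [48, 13, -35, -39] -> [40, 5, -43, -47] -> [-47, -43, 5, 40] -> 40
  [37, -3, 38, -17, -4, 30, 38, 41, -17] -> [37, -3, 38, -17, -4, 30, 41] -> [41, 38, 37, 30, -3, -4, -17] -> [33, 30, 29, 22, -11, -12, -25] -> [-25, -12, -11, 22, 29, 30, 33] -> 33
  [-35, -42, 44, 17, -28, 27, 18, 2, 36, -13] -> [-35, -42, 44, 17, -28, 27, 18, 2, 36, -13] -> [44, 36, 27, 18, 17, 2, -13, -28, -35, -42] -> [36, 28, 19, 10, 9, -6, -21, -36, -43, -50] -> [-50, -43, -36, -21, -6, 9, 10, 19, 28, 36] -> 36
  [-30, 49, 46, 27, -10] -> [-30, 49, 46, 27, -10] -> [49, 46, 27, -10, -30] -> [41, 38, 19, -18, -38] -> [-38, -18, 19, 38, 41] -> 41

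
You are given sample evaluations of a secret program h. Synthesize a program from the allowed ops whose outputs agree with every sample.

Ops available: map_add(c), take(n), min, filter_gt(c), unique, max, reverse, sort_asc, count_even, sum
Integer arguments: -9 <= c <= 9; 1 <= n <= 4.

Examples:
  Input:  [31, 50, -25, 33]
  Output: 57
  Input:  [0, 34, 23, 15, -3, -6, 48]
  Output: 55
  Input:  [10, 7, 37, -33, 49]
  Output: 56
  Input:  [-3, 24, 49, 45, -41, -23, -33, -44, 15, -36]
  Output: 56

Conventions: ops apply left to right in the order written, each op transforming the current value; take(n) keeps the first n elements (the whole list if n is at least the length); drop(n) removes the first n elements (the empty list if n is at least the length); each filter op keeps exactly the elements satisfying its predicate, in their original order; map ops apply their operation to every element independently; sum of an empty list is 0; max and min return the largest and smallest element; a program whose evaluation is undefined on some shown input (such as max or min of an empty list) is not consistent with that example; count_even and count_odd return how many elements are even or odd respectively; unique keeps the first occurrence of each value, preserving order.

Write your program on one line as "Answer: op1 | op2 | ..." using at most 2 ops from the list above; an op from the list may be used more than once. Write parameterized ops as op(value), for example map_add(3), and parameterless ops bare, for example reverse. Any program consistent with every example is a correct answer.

map_add(7) | max

Check, running the answer program on each example:
  [31, 50, -25, 33] -> [38, 57, -18, 40] -> 57
  [0, 34, 23, 15, -3, -6, 48] -> [7, 41, 30, 22, 4, 1, 55] -> 55
  [10, 7, 37, -33, 49] -> [17, 14, 44, -26, 56] -> 56
  [-3, 24, 49, 45, -41, -23, -33, -44, 15, -36] -> [4, 31, 56, 52, -34, -16, -26, -37, 22, -29] -> 56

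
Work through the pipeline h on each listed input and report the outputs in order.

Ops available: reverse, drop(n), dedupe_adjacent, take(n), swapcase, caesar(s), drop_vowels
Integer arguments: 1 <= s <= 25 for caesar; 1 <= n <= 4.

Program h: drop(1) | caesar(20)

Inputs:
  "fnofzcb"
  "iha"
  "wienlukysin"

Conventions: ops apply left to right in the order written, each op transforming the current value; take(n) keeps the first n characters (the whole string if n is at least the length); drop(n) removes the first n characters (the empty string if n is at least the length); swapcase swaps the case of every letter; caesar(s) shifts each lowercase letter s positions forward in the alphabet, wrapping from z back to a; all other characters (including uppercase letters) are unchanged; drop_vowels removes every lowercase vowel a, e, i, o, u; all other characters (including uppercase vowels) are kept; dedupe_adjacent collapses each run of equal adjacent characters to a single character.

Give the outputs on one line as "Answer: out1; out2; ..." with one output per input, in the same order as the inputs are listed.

Execution, op by op:
  "fnofzcb" -> "nofzcb" -> "hiztwv"
  "iha" -> "ha" -> "bu"
  "wienlukysin" -> "ienlukysin" -> "cyhfoesmch"

"hiztwv"; "bu"; "cyhfoesmch"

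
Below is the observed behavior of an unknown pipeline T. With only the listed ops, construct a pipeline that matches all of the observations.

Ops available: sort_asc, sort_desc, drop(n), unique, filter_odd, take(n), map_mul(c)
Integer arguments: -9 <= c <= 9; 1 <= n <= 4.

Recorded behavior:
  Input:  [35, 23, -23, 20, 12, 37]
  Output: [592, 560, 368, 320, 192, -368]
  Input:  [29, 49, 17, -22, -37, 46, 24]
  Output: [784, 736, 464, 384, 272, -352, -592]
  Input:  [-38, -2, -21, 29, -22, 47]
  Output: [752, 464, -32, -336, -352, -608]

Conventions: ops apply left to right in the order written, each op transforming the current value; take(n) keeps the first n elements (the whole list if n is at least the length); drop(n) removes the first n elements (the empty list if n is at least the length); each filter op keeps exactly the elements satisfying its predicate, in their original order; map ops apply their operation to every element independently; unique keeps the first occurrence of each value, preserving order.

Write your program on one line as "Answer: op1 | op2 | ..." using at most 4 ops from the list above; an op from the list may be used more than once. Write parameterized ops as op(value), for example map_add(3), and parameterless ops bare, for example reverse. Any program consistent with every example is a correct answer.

map_mul(-2) | map_mul(-8) | sort_desc

Check, running the answer program on each example:
  [35, 23, -23, 20, 12, 37] -> [-70, -46, 46, -40, -24, -74] -> [560, 368, -368, 320, 192, 592] -> [592, 560, 368, 320, 192, -368]
  [29, 49, 17, -22, -37, 46, 24] -> [-58, -98, -34, 44, 74, -92, -48] -> [464, 784, 272, -352, -592, 736, 384] -> [784, 736, 464, 384, 272, -352, -592]
  [-38, -2, -21, 29, -22, 47] -> [76, 4, 42, -58, 44, -94] -> [-608, -32, -336, 464, -352, 752] -> [752, 464, -32, -336, -352, -608]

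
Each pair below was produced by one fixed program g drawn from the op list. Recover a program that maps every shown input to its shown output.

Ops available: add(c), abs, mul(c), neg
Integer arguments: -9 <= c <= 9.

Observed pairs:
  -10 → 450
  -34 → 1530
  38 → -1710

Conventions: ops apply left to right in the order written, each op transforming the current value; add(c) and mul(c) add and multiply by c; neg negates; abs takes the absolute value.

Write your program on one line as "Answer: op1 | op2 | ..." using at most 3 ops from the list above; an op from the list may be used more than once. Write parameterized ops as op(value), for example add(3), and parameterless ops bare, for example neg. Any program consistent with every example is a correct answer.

mul(9) | mul(5) | neg

Check, running the answer program on each example:
  -10 -> -90 -> -450 -> 450
  -34 -> -306 -> -1530 -> 1530
  38 -> 342 -> 1710 -> -1710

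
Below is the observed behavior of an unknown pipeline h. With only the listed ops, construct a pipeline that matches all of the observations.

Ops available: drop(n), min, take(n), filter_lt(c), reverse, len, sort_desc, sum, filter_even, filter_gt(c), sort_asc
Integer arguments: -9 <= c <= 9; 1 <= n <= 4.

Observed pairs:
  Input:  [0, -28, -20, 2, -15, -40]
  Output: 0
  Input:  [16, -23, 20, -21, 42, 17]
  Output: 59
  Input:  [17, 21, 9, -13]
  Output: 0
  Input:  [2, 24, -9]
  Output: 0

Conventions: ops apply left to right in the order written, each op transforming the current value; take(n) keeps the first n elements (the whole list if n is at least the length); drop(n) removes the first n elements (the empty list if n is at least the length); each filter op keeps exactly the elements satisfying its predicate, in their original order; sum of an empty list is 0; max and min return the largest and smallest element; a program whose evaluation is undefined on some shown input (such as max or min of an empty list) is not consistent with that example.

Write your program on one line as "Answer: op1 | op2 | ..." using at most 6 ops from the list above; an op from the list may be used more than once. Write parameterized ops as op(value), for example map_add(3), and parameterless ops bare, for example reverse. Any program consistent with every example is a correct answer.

drop(3) | sort_desc | filter_gt(3) | reverse | sum

Check, running the answer program on each example:
  [0, -28, -20, 2, -15, -40] -> [2, -15, -40] -> [2, -15, -40] -> [] -> [] -> 0
  [16, -23, 20, -21, 42, 17] -> [-21, 42, 17] -> [42, 17, -21] -> [42, 17] -> [17, 42] -> 59
  [17, 21, 9, -13] -> [-13] -> [-13] -> [] -> [] -> 0
  [2, 24, -9] -> [] -> [] -> [] -> [] -> 0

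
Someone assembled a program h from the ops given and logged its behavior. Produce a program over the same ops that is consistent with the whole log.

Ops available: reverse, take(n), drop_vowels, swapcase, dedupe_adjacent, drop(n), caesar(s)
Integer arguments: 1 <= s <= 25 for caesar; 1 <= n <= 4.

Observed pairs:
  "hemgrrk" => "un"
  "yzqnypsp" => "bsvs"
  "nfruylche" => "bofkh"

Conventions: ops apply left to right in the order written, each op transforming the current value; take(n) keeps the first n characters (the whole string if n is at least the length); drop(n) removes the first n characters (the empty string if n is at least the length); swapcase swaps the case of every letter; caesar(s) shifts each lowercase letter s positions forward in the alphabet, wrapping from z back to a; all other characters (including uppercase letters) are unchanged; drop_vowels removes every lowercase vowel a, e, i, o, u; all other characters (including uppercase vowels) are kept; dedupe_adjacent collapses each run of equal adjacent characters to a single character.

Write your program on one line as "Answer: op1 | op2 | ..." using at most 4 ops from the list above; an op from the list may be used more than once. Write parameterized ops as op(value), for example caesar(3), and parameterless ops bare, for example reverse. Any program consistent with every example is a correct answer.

caesar(3) | dedupe_adjacent | drop(4)

Check, running the answer program on each example:
  "hemgrrk" -> "khpjuun" -> "khpjun" -> "un"
  "yzqnypsp" -> "bctqbsvs" -> "bctqbsvs" -> "bsvs"
  "nfruylche" -> "qiuxbofkh" -> "qiuxbofkh" -> "bofkh"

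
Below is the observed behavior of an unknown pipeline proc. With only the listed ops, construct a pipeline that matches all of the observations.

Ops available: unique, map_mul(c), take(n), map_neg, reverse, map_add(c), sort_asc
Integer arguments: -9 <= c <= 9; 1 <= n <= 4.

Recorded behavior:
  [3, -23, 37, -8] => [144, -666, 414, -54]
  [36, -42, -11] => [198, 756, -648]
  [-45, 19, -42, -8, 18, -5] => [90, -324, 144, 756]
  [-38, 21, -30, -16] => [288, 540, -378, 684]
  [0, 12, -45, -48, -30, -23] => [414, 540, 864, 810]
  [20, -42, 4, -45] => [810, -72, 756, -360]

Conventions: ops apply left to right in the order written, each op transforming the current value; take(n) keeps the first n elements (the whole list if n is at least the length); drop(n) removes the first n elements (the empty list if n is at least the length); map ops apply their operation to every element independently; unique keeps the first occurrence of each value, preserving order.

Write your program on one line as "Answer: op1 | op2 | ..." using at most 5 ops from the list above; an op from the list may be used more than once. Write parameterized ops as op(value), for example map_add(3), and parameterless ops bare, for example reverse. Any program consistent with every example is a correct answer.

reverse | map_neg | map_mul(-6) | take(4) | map_mul(-3)

Check, running the answer program on each example:
  [3, -23, 37, -8] -> [-8, 37, -23, 3] -> [8, -37, 23, -3] -> [-48, 222, -138, 18] -> [-48, 222, -138, 18] -> [144, -666, 414, -54]
  [36, -42, -11] -> [-11, -42, 36] -> [11, 42, -36] -> [-66, -252, 216] -> [-66, -252, 216] -> [198, 756, -648]
  [-45, 19, -42, -8, 18, -5] -> [-5, 18, -8, -42, 19, -45] -> [5, -18, 8, 42, -19, 45] -> [-30, 108, -48, -252, 114, -270] -> [-30, 108, -48, -252] -> [90, -324, 144, 756]
  [-38, 21, -30, -16] -> [-16, -30, 21, -38] -> [16, 30, -21, 38] -> [-96, -180, 126, -228] -> [-96, -180, 126, -228] -> [288, 540, -378, 684]
  [0, 12, -45, -48, -30, -23] -> [-23, -30, -48, -45, 12, 0] -> [23, 30, 48, 45, -12, 0] -> [-138, -180, -288, -270, 72, 0] -> [-138, -180, -288, -270] -> [414, 540, 864, 810]
  [20, -42, 4, -45] -> [-45, 4, -42, 20] -> [45, -4, 42, -20] -> [-270, 24, -252, 120] -> [-270, 24, -252, 120] -> [810, -72, 756, -360]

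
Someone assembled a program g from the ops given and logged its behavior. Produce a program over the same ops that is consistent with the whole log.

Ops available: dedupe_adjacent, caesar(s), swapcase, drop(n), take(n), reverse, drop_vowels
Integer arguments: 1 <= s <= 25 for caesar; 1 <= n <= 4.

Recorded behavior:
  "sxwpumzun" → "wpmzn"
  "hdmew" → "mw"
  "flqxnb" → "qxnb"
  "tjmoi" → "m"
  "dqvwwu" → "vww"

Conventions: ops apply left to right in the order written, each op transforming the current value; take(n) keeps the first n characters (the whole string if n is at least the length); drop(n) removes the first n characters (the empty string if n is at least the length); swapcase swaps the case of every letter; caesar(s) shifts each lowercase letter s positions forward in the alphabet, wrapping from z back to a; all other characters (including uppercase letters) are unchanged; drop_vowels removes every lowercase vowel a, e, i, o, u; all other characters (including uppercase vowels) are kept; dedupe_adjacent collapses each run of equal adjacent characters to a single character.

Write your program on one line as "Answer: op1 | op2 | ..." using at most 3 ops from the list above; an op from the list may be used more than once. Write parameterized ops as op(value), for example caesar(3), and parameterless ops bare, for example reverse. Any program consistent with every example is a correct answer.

drop(1) | drop_vowels | drop(1)

Check, running the answer program on each example:
  "sxwpumzun" -> "xwpumzun" -> "xwpmzn" -> "wpmzn"
  "hdmew" -> "dmew" -> "dmw" -> "mw"
  "flqxnb" -> "lqxnb" -> "lqxnb" -> "qxnb"
  "tjmoi" -> "jmoi" -> "jm" -> "m"
  "dqvwwu" -> "qvwwu" -> "qvww" -> "vww"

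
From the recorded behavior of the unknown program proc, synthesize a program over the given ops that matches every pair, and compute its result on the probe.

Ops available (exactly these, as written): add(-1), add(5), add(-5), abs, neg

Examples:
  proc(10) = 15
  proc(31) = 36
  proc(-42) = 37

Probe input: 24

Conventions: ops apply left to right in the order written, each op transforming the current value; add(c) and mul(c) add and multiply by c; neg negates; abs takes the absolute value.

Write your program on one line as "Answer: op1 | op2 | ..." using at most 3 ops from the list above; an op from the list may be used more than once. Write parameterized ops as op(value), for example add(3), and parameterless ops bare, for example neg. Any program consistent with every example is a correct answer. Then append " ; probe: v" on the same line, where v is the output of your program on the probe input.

add(5) | abs ; probe: 29

Check, running the answer program on each example:
  10 -> 15 -> 15
  31 -> 36 -> 36
  -42 -> -37 -> 37
  probe: 24 -> 29 -> 29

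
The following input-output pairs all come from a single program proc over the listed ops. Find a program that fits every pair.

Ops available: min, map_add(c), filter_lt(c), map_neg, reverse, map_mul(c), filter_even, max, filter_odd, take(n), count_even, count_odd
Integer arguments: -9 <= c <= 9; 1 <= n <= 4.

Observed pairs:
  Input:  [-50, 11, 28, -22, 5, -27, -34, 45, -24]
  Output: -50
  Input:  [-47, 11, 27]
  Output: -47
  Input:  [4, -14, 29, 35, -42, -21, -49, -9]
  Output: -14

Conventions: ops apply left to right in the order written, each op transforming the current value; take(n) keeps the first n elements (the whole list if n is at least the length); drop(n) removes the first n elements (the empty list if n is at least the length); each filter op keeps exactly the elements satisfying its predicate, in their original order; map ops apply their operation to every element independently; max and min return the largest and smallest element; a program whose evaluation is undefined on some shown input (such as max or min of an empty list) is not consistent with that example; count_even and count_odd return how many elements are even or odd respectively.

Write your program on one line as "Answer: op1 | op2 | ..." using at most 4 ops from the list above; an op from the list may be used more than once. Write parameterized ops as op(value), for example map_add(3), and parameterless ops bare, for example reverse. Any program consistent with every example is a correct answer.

take(3) | reverse | min

Check, running the answer program on each example:
  [-50, 11, 28, -22, 5, -27, -34, 45, -24] -> [-50, 11, 28] -> [28, 11, -50] -> -50
  [-47, 11, 27] -> [-47, 11, 27] -> [27, 11, -47] -> -47
  [4, -14, 29, 35, -42, -21, -49, -9] -> [4, -14, 29] -> [29, -14, 4] -> -14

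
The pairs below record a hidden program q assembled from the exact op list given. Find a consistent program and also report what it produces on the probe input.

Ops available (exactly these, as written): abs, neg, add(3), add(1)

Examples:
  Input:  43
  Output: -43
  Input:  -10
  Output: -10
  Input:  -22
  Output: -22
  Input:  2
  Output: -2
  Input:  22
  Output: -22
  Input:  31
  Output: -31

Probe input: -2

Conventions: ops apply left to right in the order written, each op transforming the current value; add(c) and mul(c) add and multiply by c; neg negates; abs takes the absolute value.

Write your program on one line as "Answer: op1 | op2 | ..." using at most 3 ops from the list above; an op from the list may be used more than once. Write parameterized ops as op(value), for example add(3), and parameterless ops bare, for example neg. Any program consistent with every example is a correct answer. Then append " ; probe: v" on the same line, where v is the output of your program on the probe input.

abs | neg ; probe: -2

Check, running the answer program on each example:
  43 -> 43 -> -43
  -10 -> 10 -> -10
  -22 -> 22 -> -22
  2 -> 2 -> -2
  22 -> 22 -> -22
  31 -> 31 -> -31
  probe: -2 -> 2 -> -2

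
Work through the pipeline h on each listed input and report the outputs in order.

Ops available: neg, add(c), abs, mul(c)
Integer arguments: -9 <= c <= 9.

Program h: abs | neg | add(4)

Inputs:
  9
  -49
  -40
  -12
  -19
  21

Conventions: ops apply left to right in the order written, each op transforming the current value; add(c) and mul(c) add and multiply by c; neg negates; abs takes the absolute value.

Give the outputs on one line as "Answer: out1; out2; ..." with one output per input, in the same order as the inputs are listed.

Execution, op by op:
  9 -> 9 -> -9 -> -5
  -49 -> 49 -> -49 -> -45
  -40 -> 40 -> -40 -> -36
  -12 -> 12 -> -12 -> -8
  -19 -> 19 -> -19 -> -15
  21 -> 21 -> -21 -> -17

-5; -45; -36; -8; -15; -17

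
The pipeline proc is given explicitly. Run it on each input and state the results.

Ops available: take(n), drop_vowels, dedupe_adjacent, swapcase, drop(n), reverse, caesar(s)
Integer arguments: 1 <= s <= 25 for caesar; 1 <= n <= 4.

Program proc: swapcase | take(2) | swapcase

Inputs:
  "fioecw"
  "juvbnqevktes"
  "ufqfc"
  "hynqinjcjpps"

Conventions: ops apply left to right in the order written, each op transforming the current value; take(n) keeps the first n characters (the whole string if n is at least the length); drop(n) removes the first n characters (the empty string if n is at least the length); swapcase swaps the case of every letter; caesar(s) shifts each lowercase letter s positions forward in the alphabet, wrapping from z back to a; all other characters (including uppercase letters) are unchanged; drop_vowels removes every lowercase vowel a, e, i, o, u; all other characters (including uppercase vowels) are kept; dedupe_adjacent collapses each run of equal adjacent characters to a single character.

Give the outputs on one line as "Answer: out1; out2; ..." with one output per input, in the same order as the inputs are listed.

Execution, op by op:
  "fioecw" -> "FIOECW" -> "FI" -> "fi"
  "juvbnqevktes" -> "JUVBNQEVKTES" -> "JU" -> "ju"
  "ufqfc" -> "UFQFC" -> "UF" -> "uf"
  "hynqinjcjpps" -> "HYNQINJCJPPS" -> "HY" -> "hy"

"fi"; "ju"; "uf"; "hy"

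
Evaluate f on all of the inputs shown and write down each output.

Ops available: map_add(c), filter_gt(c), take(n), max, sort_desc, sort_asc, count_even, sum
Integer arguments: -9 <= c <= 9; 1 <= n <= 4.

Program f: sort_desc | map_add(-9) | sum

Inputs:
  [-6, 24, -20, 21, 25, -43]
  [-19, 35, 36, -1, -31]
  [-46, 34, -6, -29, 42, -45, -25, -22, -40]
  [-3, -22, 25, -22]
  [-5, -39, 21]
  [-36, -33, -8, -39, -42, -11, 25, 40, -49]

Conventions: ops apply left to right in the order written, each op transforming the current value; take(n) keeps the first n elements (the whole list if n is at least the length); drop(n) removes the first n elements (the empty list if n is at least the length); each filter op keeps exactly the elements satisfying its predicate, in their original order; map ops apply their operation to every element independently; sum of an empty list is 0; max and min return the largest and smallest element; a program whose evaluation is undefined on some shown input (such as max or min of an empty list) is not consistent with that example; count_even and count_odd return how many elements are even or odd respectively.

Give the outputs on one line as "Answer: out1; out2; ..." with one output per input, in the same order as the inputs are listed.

Execution, op by op:
  [-6, 24, -20, 21, 25, -43] -> [25, 24, 21, -6, -20, -43] -> [16, 15, 12, -15, -29, -52] -> -53
  [-19, 35, 36, -1, -31] -> [36, 35, -1, -19, -31] -> [27, 26, -10, -28, -40] -> -25
  [-46, 34, -6, -29, 42, -45, -25, -22, -40] -> [42, 34, -6, -22, -25, -29, -40, -45, -46] -> [33, 25, -15, -31, -34, -38, -49, -54, -55] -> -218
  [-3, -22, 25, -22] -> [25, -3, -22, -22] -> [16, -12, -31, -31] -> -58
  [-5, -39, 21] -> [21, -5, -39] -> [12, -14, -48] -> -50
  [-36, -33, -8, -39, -42, -11, 25, 40, -49] -> [40, 25, -8, -11, -33, -36, -39, -42, -49] -> [31, 16, -17, -20, -42, -45, -48, -51, -58] -> -234

-53; -25; -218; -58; -50; -234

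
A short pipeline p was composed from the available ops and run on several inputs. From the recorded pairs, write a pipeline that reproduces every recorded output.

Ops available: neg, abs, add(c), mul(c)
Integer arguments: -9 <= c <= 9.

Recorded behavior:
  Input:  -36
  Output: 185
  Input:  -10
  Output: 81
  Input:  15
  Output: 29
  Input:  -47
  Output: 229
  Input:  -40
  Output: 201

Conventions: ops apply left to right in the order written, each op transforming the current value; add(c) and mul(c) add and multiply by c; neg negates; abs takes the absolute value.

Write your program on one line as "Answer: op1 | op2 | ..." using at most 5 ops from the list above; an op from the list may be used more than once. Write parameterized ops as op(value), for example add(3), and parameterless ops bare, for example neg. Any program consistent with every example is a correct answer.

add(-9) | mul(-4) | abs | add(5)

Check, running the answer program on each example:
  -36 -> -45 -> 180 -> 180 -> 185
  -10 -> -19 -> 76 -> 76 -> 81
  15 -> 6 -> -24 -> 24 -> 29
  -47 -> -56 -> 224 -> 224 -> 229
  -40 -> -49 -> 196 -> 196 -> 201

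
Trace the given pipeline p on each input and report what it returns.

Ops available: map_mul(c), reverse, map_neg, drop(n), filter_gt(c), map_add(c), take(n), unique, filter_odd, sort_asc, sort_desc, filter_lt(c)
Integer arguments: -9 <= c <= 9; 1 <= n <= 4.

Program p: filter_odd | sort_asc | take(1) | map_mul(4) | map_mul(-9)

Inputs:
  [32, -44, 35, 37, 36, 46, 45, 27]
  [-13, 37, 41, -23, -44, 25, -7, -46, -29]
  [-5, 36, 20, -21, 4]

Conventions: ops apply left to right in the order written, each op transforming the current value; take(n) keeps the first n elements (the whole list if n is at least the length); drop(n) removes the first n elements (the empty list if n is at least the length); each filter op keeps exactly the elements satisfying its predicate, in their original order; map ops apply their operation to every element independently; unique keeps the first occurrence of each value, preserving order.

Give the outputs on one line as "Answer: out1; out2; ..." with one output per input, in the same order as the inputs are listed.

Execution, op by op:
  [32, -44, 35, 37, 36, 46, 45, 27] -> [35, 37, 45, 27] -> [27, 35, 37, 45] -> [27] -> [108] -> [-972]
  [-13, 37, 41, -23, -44, 25, -7, -46, -29] -> [-13, 37, 41, -23, 25, -7, -29] -> [-29, -23, -13, -7, 25, 37, 41] -> [-29] -> [-116] -> [1044]
  [-5, 36, 20, -21, 4] -> [-5, -21] -> [-21, -5] -> [-21] -> [-84] -> [756]

[-972]; [1044]; [756]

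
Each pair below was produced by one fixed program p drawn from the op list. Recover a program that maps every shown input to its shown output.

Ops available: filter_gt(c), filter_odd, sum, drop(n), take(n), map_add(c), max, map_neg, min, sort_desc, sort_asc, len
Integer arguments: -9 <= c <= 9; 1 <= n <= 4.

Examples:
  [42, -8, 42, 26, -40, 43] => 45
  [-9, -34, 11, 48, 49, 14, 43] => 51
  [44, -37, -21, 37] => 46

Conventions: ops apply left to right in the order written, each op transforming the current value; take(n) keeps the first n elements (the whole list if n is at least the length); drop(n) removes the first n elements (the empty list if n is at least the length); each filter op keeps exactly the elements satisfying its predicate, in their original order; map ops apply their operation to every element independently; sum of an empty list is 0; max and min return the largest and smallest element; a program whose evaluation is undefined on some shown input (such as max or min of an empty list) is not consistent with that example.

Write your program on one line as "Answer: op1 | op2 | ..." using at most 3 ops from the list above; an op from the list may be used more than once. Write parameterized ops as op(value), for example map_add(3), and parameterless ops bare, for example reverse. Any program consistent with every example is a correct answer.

map_add(2) | max

Check, running the answer program on each example:
  [42, -8, 42, 26, -40, 43] -> [44, -6, 44, 28, -38, 45] -> 45
  [-9, -34, 11, 48, 49, 14, 43] -> [-7, -32, 13, 50, 51, 16, 45] -> 51
  [44, -37, -21, 37] -> [46, -35, -19, 39] -> 46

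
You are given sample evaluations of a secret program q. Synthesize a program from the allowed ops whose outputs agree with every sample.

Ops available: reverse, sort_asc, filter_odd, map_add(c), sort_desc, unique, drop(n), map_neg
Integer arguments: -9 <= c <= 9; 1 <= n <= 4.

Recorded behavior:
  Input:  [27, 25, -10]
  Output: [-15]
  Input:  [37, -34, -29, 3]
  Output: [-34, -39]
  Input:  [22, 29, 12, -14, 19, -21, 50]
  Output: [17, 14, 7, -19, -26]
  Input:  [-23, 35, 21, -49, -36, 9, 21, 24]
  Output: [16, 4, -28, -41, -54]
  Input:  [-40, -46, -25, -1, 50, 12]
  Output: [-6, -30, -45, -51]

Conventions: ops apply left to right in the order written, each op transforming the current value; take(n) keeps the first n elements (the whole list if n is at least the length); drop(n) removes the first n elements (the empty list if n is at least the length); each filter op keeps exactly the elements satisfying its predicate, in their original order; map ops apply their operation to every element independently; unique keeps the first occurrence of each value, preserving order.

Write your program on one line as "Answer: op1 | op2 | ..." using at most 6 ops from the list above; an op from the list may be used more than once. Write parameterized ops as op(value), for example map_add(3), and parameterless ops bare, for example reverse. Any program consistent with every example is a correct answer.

unique | reverse | map_add(-5) | sort_desc | drop(2)

Check, running the answer program on each example:
  [27, 25, -10] -> [27, 25, -10] -> [-10, 25, 27] -> [-15, 20, 22] -> [22, 20, -15] -> [-15]
  [37, -34, -29, 3] -> [37, -34, -29, 3] -> [3, -29, -34, 37] -> [-2, -34, -39, 32] -> [32, -2, -34, -39] -> [-34, -39]
  [22, 29, 12, -14, 19, -21, 50] -> [22, 29, 12, -14, 19, -21, 50] -> [50, -21, 19, -14, 12, 29, 22] -> [45, -26, 14, -19, 7, 24, 17] -> [45, 24, 17, 14, 7, -19, -26] -> [17, 14, 7, -19, -26]
  [-23, 35, 21, -49, -36, 9, 21, 24] -> [-23, 35, 21, -49, -36, 9, 24] -> [24, 9, -36, -49, 21, 35, -23] -> [19, 4, -41, -54, 16, 30, -28] -> [30, 19, 16, 4, -28, -41, -54] -> [16, 4, -28, -41, -54]
  [-40, -46, -25, -1, 50, 12] -> [-40, -46, -25, -1, 50, 12] -> [12, 50, -1, -25, -46, -40] -> [7, 45, -6, -30, -51, -45] -> [45, 7, -6, -30, -45, -51] -> [-6, -30, -45, -51]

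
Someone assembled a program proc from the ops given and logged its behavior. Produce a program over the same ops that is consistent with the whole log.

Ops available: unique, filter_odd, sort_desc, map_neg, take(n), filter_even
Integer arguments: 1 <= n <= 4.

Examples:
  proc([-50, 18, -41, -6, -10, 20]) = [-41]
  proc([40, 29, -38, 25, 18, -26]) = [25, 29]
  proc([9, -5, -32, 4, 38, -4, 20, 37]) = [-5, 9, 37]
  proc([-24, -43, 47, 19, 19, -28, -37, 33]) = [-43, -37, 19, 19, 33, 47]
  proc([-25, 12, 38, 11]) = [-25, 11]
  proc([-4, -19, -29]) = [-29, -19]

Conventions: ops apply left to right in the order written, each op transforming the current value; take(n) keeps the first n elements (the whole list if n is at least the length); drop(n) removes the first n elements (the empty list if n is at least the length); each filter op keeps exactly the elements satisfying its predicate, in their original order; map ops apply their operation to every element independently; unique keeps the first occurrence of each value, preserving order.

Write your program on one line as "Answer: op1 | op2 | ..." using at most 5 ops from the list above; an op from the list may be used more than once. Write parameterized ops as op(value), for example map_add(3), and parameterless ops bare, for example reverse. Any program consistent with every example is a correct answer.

map_neg | sort_desc | filter_odd | map_neg

Check, running the answer program on each example:
  [-50, 18, -41, -6, -10, 20] -> [50, -18, 41, 6, 10, -20] -> [50, 41, 10, 6, -18, -20] -> [41] -> [-41]
  [40, 29, -38, 25, 18, -26] -> [-40, -29, 38, -25, -18, 26] -> [38, 26, -18, -25, -29, -40] -> [-25, -29] -> [25, 29]
  [9, -5, -32, 4, 38, -4, 20, 37] -> [-9, 5, 32, -4, -38, 4, -20, -37] -> [32, 5, 4, -4, -9, -20, -37, -38] -> [5, -9, -37] -> [-5, 9, 37]
  [-24, -43, 47, 19, 19, -28, -37, 33] -> [24, 43, -47, -19, -19, 28, 37, -33] -> [43, 37, 28, 24, -19, -19, -33, -47] -> [43, 37, -19, -19, -33, -47] -> [-43, -37, 19, 19, 33, 47]
  [-25, 12, 38, 11] -> [25, -12, -38, -11] -> [25, -11, -12, -38] -> [25, -11] -> [-25, 11]
  [-4, -19, -29] -> [4, 19, 29] -> [29, 19, 4] -> [29, 19] -> [-29, -19]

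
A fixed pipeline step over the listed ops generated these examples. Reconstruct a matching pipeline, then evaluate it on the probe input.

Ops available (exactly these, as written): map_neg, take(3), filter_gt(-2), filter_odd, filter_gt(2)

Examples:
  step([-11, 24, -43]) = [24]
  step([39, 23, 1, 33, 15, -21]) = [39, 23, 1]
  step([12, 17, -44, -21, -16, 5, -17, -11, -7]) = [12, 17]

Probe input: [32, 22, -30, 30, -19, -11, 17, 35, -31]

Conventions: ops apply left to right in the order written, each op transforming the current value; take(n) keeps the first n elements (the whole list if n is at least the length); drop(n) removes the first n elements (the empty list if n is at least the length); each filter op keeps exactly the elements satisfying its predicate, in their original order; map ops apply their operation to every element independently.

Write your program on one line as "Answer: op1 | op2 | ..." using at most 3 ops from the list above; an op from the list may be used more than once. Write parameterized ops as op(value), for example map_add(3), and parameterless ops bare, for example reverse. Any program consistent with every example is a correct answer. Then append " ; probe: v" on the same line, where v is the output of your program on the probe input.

take(3) | filter_gt(-2) ; probe: [32, 22]

Check, running the answer program on each example:
  [-11, 24, -43] -> [-11, 24, -43] -> [24]
  [39, 23, 1, 33, 15, -21] -> [39, 23, 1] -> [39, 23, 1]
  [12, 17, -44, -21, -16, 5, -17, -11, -7] -> [12, 17, -44] -> [12, 17]
  probe: [32, 22, -30, 30, -19, -11, 17, 35, -31] -> [32, 22, -30] -> [32, 22]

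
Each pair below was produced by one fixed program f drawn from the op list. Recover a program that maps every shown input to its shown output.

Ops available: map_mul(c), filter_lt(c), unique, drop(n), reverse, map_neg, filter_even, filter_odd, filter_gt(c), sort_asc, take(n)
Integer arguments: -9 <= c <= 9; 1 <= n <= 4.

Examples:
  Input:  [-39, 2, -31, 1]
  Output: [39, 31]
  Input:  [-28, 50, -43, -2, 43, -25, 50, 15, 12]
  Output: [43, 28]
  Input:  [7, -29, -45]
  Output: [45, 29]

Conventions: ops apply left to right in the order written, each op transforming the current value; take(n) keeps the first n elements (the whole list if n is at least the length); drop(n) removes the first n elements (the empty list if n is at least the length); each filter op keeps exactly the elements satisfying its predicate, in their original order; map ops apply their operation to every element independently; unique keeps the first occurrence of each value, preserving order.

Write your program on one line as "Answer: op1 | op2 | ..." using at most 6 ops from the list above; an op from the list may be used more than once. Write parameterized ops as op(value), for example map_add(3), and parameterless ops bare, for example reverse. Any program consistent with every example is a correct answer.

map_neg | unique | sort_asc | reverse | take(2)

Check, running the answer program on each example:
  [-39, 2, -31, 1] -> [39, -2, 31, -1] -> [39, -2, 31, -1] -> [-2, -1, 31, 39] -> [39, 31, -1, -2] -> [39, 31]
  [-28, 50, -43, -2, 43, -25, 50, 15, 12] -> [28, -50, 43, 2, -43, 25, -50, -15, -12] -> [28, -50, 43, 2, -43, 25, -15, -12] -> [-50, -43, -15, -12, 2, 25, 28, 43] -> [43, 28, 25, 2, -12, -15, -43, -50] -> [43, 28]
  [7, -29, -45] -> [-7, 29, 45] -> [-7, 29, 45] -> [-7, 29, 45] -> [45, 29, -7] -> [45, 29]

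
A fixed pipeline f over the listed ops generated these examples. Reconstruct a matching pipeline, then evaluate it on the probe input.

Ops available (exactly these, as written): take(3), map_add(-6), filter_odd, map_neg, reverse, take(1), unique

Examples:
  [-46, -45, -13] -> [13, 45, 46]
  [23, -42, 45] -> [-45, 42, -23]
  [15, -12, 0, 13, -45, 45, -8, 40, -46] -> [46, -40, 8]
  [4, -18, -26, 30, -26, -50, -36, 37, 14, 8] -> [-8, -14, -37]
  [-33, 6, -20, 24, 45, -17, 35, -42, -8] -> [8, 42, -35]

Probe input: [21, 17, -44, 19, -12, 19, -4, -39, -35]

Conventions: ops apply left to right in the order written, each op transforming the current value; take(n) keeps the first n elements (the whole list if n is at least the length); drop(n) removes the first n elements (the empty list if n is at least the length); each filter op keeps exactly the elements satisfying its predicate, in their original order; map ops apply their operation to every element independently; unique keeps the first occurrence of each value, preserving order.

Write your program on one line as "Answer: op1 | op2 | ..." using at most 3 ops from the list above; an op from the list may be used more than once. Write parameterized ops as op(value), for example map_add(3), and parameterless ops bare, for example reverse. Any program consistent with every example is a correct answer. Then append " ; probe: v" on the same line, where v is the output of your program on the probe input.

map_neg | reverse | take(3) ; probe: [35, 39, 4]

Check, running the answer program on each example:
  [-46, -45, -13] -> [46, 45, 13] -> [13, 45, 46] -> [13, 45, 46]
  [23, -42, 45] -> [-23, 42, -45] -> [-45, 42, -23] -> [-45, 42, -23]
  [15, -12, 0, 13, -45, 45, -8, 40, -46] -> [-15, 12, 0, -13, 45, -45, 8, -40, 46] -> [46, -40, 8, -45, 45, -13, 0, 12, -15] -> [46, -40, 8]
  [4, -18, -26, 30, -26, -50, -36, 37, 14, 8] -> [-4, 18, 26, -30, 26, 50, 36, -37, -14, -8] -> [-8, -14, -37, 36, 50, 26, -30, 26, 18, -4] -> [-8, -14, -37]
  [-33, 6, -20, 24, 45, -17, 35, -42, -8] -> [33, -6, 20, -24, -45, 17, -35, 42, 8] -> [8, 42, -35, 17, -45, -24, 20, -6, 33] -> [8, 42, -35]
  probe: [21, 17, -44, 19, -12, 19, -4, -39, -35] -> [-21, -17, 44, -19, 12, -19, 4, 39, 35] -> [35, 39, 4, -19, 12, -19, 44, -17, -21] -> [35, 39, 4]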